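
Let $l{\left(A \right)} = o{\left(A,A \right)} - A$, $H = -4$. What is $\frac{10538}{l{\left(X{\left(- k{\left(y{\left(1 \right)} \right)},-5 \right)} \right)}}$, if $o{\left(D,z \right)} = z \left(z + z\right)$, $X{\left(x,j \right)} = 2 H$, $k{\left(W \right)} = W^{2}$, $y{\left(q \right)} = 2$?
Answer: $\frac{5269}{68} \approx 77.485$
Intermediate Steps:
$X{\left(x,j \right)} = -8$ ($X{\left(x,j \right)} = 2 \left(-4\right) = -8$)
$o{\left(D,z \right)} = 2 z^{2}$ ($o{\left(D,z \right)} = z 2 z = 2 z^{2}$)
$l{\left(A \right)} = - A + 2 A^{2}$ ($l{\left(A \right)} = 2 A^{2} - A = - A + 2 A^{2}$)
$\frac{10538}{l{\left(X{\left(- k{\left(y{\left(1 \right)} \right)},-5 \right)} \right)}} = \frac{10538}{\left(-8\right) \left(-1 + 2 \left(-8\right)\right)} = \frac{10538}{\left(-8\right) \left(-1 - 16\right)} = \frac{10538}{\left(-8\right) \left(-17\right)} = \frac{10538}{136} = 10538 \cdot \frac{1}{136} = \frac{5269}{68}$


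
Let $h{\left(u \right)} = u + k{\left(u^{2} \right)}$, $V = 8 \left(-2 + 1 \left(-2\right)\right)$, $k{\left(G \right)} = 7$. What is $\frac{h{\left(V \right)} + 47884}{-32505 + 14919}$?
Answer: $- \frac{15953}{5862} \approx -2.7214$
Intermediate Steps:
$V = -32$ ($V = 8 \left(-2 - 2\right) = 8 \left(-4\right) = -32$)
$h{\left(u \right)} = 7 + u$ ($h{\left(u \right)} = u + 7 = 7 + u$)
$\frac{h{\left(V \right)} + 47884}{-32505 + 14919} = \frac{\left(7 - 32\right) + 47884}{-32505 + 14919} = \frac{-25 + 47884}{-17586} = 47859 \left(- \frac{1}{17586}\right) = - \frac{15953}{5862}$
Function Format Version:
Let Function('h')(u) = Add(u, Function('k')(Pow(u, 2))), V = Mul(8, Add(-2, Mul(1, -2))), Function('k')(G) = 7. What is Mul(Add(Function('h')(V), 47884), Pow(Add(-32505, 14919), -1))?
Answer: Rational(-15953, 5862) ≈ -2.7214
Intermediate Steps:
V = -32 (V = Mul(8, Add(-2, -2)) = Mul(8, -4) = -32)
Function('h')(u) = Add(7, u) (Function('h')(u) = Add(u, 7) = Add(7, u))
Mul(Add(Function('h')(V), 47884), Pow(Add(-32505, 14919), -1)) = Mul(Add(Add(7, -32), 47884), Pow(Add(-32505, 14919), -1)) = Mul(Add(-25, 47884), Pow(-17586, -1)) = Mul(47859, Rational(-1, 17586)) = Rational(-15953, 5862)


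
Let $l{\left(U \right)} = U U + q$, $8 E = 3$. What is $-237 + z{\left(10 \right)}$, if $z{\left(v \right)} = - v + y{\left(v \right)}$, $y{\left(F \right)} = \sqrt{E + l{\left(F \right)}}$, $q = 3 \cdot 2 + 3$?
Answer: $-247 + \frac{5 \sqrt{70}}{4} \approx -236.54$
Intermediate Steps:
$E = \frac{3}{8}$ ($E = \frac{1}{8} \cdot 3 = \frac{3}{8} \approx 0.375$)
$q = 9$ ($q = 6 + 3 = 9$)
$l{\left(U \right)} = 9 + U^{2}$ ($l{\left(U \right)} = U U + 9 = U^{2} + 9 = 9 + U^{2}$)
$y{\left(F \right)} = \sqrt{\frac{75}{8} + F^{2}}$ ($y{\left(F \right)} = \sqrt{\frac{3}{8} + \left(9 + F^{2}\right)} = \sqrt{\frac{75}{8} + F^{2}}$)
$z{\left(v \right)} = - v + \frac{\sqrt{150 + 16 v^{2}}}{4}$
$-237 + z{\left(10 \right)} = -237 + \left(\left(-1\right) 10 + \frac{\sqrt{150 + 16 \cdot 10^{2}}}{4}\right) = -237 - \left(10 - \frac{\sqrt{150 + 16 \cdot 100}}{4}\right) = -237 - \left(10 - \frac{\sqrt{150 + 1600}}{4}\right) = -237 - \left(10 - \frac{\sqrt{1750}}{4}\right) = -237 - \left(10 - \frac{5 \sqrt{70}}{4}\right) = -247 + \frac{5 \sqrt{70}}{4}$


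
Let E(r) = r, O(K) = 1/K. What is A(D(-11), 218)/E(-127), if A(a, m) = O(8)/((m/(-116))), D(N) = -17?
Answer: 29/55372 ≈ 0.00052373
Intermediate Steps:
A(a, m) = -29/(2*m) (A(a, m) = 1/(8*((m/(-116)))) = 1/(8*((m*(-1/116)))) = 1/(8*((-m/116))) = (-116/m)/8 = -29/(2*m))
A(D(-11), 218)/E(-127) = -29/2/218/(-127) = -29/2*1/218*(-1/127) = -29/436*(-1/127) = 29/55372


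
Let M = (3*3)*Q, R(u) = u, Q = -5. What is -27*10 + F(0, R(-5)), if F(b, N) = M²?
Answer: 1755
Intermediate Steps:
M = -45 (M = (3*3)*(-5) = 9*(-5) = -45)
F(b, N) = 2025 (F(b, N) = (-45)² = 2025)
-27*10 + F(0, R(-5)) = -27*10 + 2025 = -270 + 2025 = 1755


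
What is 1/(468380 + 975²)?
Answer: 1/1419005 ≈ 7.0472e-7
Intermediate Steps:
1/(468380 + 975²) = 1/(468380 + 950625) = 1/1419005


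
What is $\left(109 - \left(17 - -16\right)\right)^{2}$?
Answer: $5776$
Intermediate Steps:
$\left(109 - \left(17 - -16\right)\right)^{2} = \left(109 - 33\right)^{2} = 76^{2} = 5776$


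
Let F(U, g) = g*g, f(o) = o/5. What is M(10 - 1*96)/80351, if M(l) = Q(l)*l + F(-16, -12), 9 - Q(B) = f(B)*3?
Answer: -25338/401755 ≈ -0.063068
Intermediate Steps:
f(o) = o/5 (f(o) = o*(⅕) = o/5)
Q(B) = 9 - 3*B/5 (Q(B) = 9 - B/5*3 = 9 - 3*B/5)
F(U, g) = g²
M(l) = 144 + l*(9 - 3*l/5) (M(l) = (9 - 3*l/5)*l + (-12)² = l*(9 - 3*l/5) + 144 = 144 + l*(9 - 3*l/5))
M(10 - 1*96)/80351 = (144 - 3*(10 - 1*96)*(-15 + (10 - 1*96))/5)/80351 = (144 - 3*(10 - 96)*(-15 + (10 - 96))/5)*(1/80351) = (144 - ⅗*(-86)*(-15 - 86))*(1/80351) = (144 - ⅗*(-86)*(-101))*(1/80351) = (144 - 26058/5)*(1/80351) = -25338/5*1/80351 = -25338/401755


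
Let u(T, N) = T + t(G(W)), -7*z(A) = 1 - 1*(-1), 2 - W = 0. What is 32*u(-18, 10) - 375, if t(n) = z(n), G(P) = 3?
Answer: -6721/7 ≈ -960.14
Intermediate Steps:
W = 2 (W = 2 - 1*0 = 2 + 0 = 2)
z(A) = -2/7 (z(A) = -(1 - 1*(-1))/7 = -(1 + 1)/7 = -⅐*2 = -2/7)
t(n) = -2/7
u(T, N) = -2/7 + T (u(T, N) = T - 2/7 = -2/7 + T)
32*u(-18, 10) - 375 = 32*(-2/7 - 18) - 375 = 32*(-128/7) - 375 = -4096/7 - 375 = -6721/7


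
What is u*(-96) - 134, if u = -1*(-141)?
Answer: -13670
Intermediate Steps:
u = 141
u*(-96) - 134 = 141*(-96) - 134 = -13536 - 134 = -13670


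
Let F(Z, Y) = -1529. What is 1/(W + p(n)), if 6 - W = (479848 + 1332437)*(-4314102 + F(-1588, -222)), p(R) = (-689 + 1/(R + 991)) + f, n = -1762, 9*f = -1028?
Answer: 2313/18090327643125377 ≈ 1.2786e-13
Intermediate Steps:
f = -1028/9 (f = (⅑)*(-1028) = -1028/9 ≈ -114.22)
p(R) = -7229/9 + 1/(991 + R) (p(R) = (-689 + 1/(R + 991)) - 1028/9 = (-689 + 1/(991 + R)) - 1028/9 = -7229/9 + 1/(991 + R))
W = 7821153326841 (W = 6 - (479848 + 1332437)*(-4314102 - 1529) = 6 - 1812285*(-4315631) = 6 - 1*(-7821153326835) = 6 + 7821153326835 = 7821153326841)
1/(W + p(n)) = 1/(7821153326841 + (-7163930 - 7229*(-1762))/(9*(991 - 1762))) = 1/(7821153326841 + (⅑)*(-7163930 + 12737498)/(-771)) = 1/(7821153326841 + (⅑)*(-1/771)*5573568) = 1/(7821153326841 - 1857856/2313) = 1/(18090327643125377/2313) = 2313/18090327643125377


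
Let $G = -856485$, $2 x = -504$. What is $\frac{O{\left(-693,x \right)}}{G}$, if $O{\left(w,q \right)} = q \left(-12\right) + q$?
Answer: $- \frac{44}{13595} \approx -0.0032365$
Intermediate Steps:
$x = -252$ ($x = \frac{1}{2} \left(-504\right) = -252$)
$O{\left(w,q \right)} = - 11 q$ ($O{\left(w,q \right)} = - 12 q + q = - 11 q$)
$\frac{O{\left(-693,x \right)}}{G} = \frac{\left(-11\right) \left(-252\right)}{-856485} = 2772 \left(- \frac{1}{856485}\right) = - \frac{44}{13595}$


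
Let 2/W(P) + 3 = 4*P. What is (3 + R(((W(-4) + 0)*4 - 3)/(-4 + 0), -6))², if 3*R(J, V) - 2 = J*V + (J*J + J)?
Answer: 1854249721/300259584 ≈ 6.1755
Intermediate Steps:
W(P) = 2/(-3 + 4*P)
R(J, V) = ⅔ + J/3 + J²/3 + J*V/3 (R(J, V) = ⅔ + (J*V + (J*J + J))/3 = ⅔ + (J*V + (J² + J))/3 = ⅔ + (J*V + (J + J²))/3 = ⅔ + (J + J² + J*V)/3 = ⅔ + (J/3 + J²/3 + J*V/3) = ⅔ + J/3 + J²/3 + J*V/3)
(3 + R(((W(-4) + 0)*4 - 3)/(-4 + 0), -6))² = (3 + (⅔ + (((2/(-3 + 4*(-4)) + 0)*4 - 3)/(-4 + 0))/3 + (((2/(-3 + 4*(-4)) + 0)*4 - 3)/(-4 + 0))²/3 + (⅓)*(((2/(-3 + 4*(-4)) + 0)*4 - 3)/(-4 + 0))*(-6)))² = (3 + (⅔ + (((2/(-3 - 16) + 0)*4 - 3)/(-4))/3 + (((2/(-3 - 16) + 0)*4 - 3)/(-4))²/3 + (⅓)*(((2/(-3 - 16) + 0)*4 - 3)/(-4))*(-6)))² = (3 + (⅔ + (((2/(-19) + 0)*4 - 3)*(-¼))/3 + (((2/(-19) + 0)*4 - 3)*(-¼))²/3 + (⅓)*(((2/(-19) + 0)*4 - 3)*(-¼))*(-6)))² = (3 + (⅔ + (((2*(-1/19) + 0)*4 - 3)*(-¼))/3 + (((2*(-1/19) + 0)*4 - 3)*(-¼))²/3 + (⅓)*(((2*(-1/19) + 0)*4 - 3)*(-¼))*(-6)))² = (3 + (⅔ + (((-2/19 + 0)*4 - 3)*(-¼))/3 + (((-2/19 + 0)*4 - 3)*(-¼))²/3 + (⅓)*(((-2/19 + 0)*4 - 3)*(-¼))*(-6)))² = (3 + (⅔ + ((-2/19*4 - 3)*(-¼))/3 + ((-2/19*4 - 3)*(-¼))²/3 + (⅓)*((-2/19*4 - 3)*(-¼))*(-6)))² = (3 + (⅔ + ((-8/19 - 3)*(-¼))/3 + ((-8/19 - 3)*(-¼))²/3 + (⅓)*((-8/19 - 3)*(-¼))*(-6)))² = (3 + (⅔ + (-65/19*(-¼))/3 + (-65/19*(-¼))²/3 + (⅓)*(-65/19*(-¼))*(-6)))² = (3 + (⅔ + (⅓)*(65/76) + (65/76)²/3 + (⅓)*(65/76)*(-6)))² = (3 + (⅔ + 65/228 + (⅓)*(4225/5776) - 65/38))² = (3 + (⅔ + 65/228 + 4225/17328 - 65/38))² = (3 - 8923/17328)² = (43061/17328)² = 1854249721/300259584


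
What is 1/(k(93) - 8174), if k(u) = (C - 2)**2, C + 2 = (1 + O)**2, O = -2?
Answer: -1/8165 ≈ -0.00012247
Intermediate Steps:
C = -1 (C = -2 + (1 - 2)**2 = -2 + (-1)**2 = -2 + 1 = -1)
k(u) = 9 (k(u) = (-1 - 2)**2 = (-3)**2 = 9)
1/(k(93) - 8174) = 1/(9 - 8174) = 1/(-8165) = -1/8165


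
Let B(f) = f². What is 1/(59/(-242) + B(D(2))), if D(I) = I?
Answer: 242/909 ≈ 0.26623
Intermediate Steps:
1/(59/(-242) + B(D(2))) = 1/(59/(-242) + 2²) = 1/(59*(-1/242) + 4) = 1/(-59/242 + 4) = 1/(909/242) = 242/909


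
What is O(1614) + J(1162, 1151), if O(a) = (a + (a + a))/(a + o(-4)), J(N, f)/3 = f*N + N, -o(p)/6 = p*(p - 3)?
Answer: 967825959/241 ≈ 4.0159e+6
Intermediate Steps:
o(p) = -6*p*(-3 + p) (o(p) = -6*p*(p - 3) = -6*p*(-3 + p))
J(N, f) = 3*N + 3*N*f (J(N, f) = 3*(f*N + N) = 3*(N*f + N) = 3*(N + N*f) = 3*N + 3*N*f)
O(a) = 3*a/(-168 + a) (O(a) = (a + (a + a))/(a + 6*(-4)*(3 - 1*(-4))) = (a + 2*a)/(a + 6*(-4)*(3 + 4)) = (3*a)/(a + 6*(-4)*7) = (3*a)/(a - 168) = (3*a)/(-168 + a) = 3*a/(-168 + a))
O(1614) + J(1162, 1151) = 3*1614/(-168 + 1614) + 3*1162*(1 + 1151) = 3*1614/1446 + 3*1162*1152 = 3*1614*(1/1446) + 4015872 = 807/241 + 4015872 = 967825959/241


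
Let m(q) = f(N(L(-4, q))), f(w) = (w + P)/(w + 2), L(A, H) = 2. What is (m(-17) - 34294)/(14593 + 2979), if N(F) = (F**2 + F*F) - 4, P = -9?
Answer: -205769/105432 ≈ -1.9517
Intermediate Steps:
N(F) = -4 + 2*F**2 (N(F) = (F**2 + F**2) - 4 = 2*F**2 - 4 = -4 + 2*F**2)
f(w) = (-9 + w)/(2 + w) (f(w) = (w - 9)/(w + 2) = (-9 + w)/(2 + w))
m(q) = -5/6 (m(q) = (-9 + (-4 + 2*2**2))/(2 + (-4 + 2*2**2)) = (-9 + (-4 + 2*4))/(2 + (-4 + 2*4)) = (-9 + (-4 + 8))/(2 + (-4 + 8)) = (-9 + 4)/(2 + 4) = -5/6)
(m(-17) - 34294)/(14593 + 2979) = (-5/6 - 34294)/(14593 + 2979) = -205769/6/17572 = -205769/6*1/17572 = -205769/105432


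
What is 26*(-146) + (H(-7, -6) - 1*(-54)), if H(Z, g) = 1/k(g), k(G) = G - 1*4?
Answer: -37421/10 ≈ -3742.1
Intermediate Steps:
k(G) = -4 + G (k(G) = G - 4 = -4 + G)
H(Z, g) = 1/(-4 + g)
26*(-146) + (H(-7, -6) - 1*(-54)) = 26*(-146) + (1/(-4 - 6) - 1*(-54)) = -3796 + (1/(-10) + 54) = -3796 + (-1/10 + 54) = -3796 + 539/10 = -37421/10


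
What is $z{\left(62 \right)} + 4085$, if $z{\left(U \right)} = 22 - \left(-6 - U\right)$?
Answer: $4175$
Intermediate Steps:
$z{\left(U \right)} = 28 + U$ ($z{\left(U \right)} = 22 + \left(6 + U\right) = 28 + U$)
$z{\left(62 \right)} + 4085 = \left(28 + 62\right) + 4085 = 90 + 4085 = 4175$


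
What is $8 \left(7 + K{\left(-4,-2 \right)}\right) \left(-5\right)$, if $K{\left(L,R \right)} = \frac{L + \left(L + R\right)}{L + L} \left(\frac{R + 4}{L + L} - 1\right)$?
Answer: $- \frac{435}{2} \approx -217.5$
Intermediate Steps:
$K{\left(L,R \right)} = \frac{\left(-1 + \frac{4 + R}{2 L}\right) \left(R + 2 L\right)}{2 L}$ ($K{\left(L,R \right)} = \frac{R + 2 L}{2 L} \left(\frac{4 + R}{2 L} - 1\right) = \frac{R + 2 L}{2 L} \left(-1 + \frac{4 + R}{2 L}\right) = \frac{\left(-1 + \frac{4 + R}{2 L}\right) \left(R + 2 L\right)}{2 L}$)
$8 \left(7 + K{\left(-4,-2 \right)}\right) \left(-5\right) = 8 \left(7 + \frac{- \left(-4\right)^{2} + 2 \left(-4\right) + \frac{1}{4} \left(-2\right) \left(4 - 2\right)}{16}\right) \left(-5\right) = 8 \left(7 + \frac{\left(-1\right) 16 - 8 + \frac{1}{4} \left(-2\right) 2}{16}\right) \left(-5\right) = 8 \left(7 + \frac{-16 - 8 - 1}{16}\right) \left(-5\right) = 8 \left(7 + \frac{1}{16} \left(-25\right)\right) \left(-5\right) = 8 \left(7 - \frac{25}{16}\right) \left(-5\right) = 8 \cdot \frac{87}{16} \left(-5\right) = \frac{87}{2} \left(-5\right) = - \frac{435}{2}$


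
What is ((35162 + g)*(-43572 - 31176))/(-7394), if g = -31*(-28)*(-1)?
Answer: 1281703956/3697 ≈ 3.4669e+5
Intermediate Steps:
g = -868 (g = 868*(-1) = -868)
((35162 + g)*(-43572 - 31176))/(-7394) = ((35162 - 868)*(-43572 - 31176))/(-7394) = (34294*(-74748))*(-1/7394) = -2563407912*(-1/7394) = 1281703956/3697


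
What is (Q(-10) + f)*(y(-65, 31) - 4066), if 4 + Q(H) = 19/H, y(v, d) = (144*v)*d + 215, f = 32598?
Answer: -95824359131/10 ≈ -9.5824e+9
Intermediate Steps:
y(v, d) = 215 + 144*d*v (y(v, d) = 144*d*v + 215 = 215 + 144*d*v)
Q(H) = -4 + 19/H
(Q(-10) + f)*(y(-65, 31) - 4066) = ((-4 + 19/(-10)) + 32598)*((215 + 144*31*(-65)) - 4066) = ((-4 + 19*(-⅒)) + 32598)*((215 - 290160) - 4066) = ((-4 - 19/10) + 32598)*(-289945 - 4066) = (-59/10 + 32598)*(-294011) = (325921/10)*(-294011) = -95824359131/10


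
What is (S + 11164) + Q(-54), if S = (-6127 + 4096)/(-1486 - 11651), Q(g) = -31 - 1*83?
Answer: 48388627/4379 ≈ 11050.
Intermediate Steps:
Q(g) = -114 (Q(g) = -31 - 83 = -114)
S = 677/4379 (S = -2031/(-13137) = -2031*(-1/13137) = 677/4379 ≈ 0.15460)
(S + 11164) + Q(-54) = (677/4379 + 11164) - 114 = 48887833/4379 - 114 = 48388627/4379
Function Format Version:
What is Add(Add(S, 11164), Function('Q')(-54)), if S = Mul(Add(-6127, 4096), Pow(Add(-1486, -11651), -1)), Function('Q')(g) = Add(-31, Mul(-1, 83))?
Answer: Rational(48388627, 4379) ≈ 11050.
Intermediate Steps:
Function('Q')(g) = -114 (Function('Q')(g) = Add(-31, -83) = -114)
S = Rational(677, 4379) (S = Mul(-2031, Pow(-13137, -1)) = Mul(-2031, Rational(-1, 13137)) = Rational(677, 4379) ≈ 0.15460)
Add(Add(S, 11164), Function('Q')(-54)) = Add(Add(Rational(677, 4379), 11164), -114) = Add(Rational(48887833, 4379), -114) = Rational(48388627, 4379)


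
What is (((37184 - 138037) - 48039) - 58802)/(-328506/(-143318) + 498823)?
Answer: -7441572173/17872660805 ≈ -0.41637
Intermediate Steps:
(((37184 - 138037) - 48039) - 58802)/(-328506/(-143318) + 498823) = ((-100853 - 48039) - 58802)/(-328506*(-1/143318) + 498823) = (-148892 - 58802)/(164253/71659 + 498823) = -207694/35745321610/71659 = -207694*71659/35745321610 = -7441572173/17872660805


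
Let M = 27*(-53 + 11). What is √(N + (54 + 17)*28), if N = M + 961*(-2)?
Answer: 2*I*√267 ≈ 32.68*I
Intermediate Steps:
M = -1134 (M = 27*(-42) = -1134)
N = -3056 (N = -1134 + 961*(-2) = -1134 - 1922 = -3056)
√(N + (54 + 17)*28) = √(-3056 + (54 + 17)*28) = √(-3056 + 71*28) = √(-3056 + 1988) = √(-1068) = 2*I*√267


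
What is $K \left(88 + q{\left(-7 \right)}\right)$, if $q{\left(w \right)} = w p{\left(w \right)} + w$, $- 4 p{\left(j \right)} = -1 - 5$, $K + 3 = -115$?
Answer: $-8319$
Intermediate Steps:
$K = -118$ ($K = -3 - 115 = -118$)
$p{\left(j \right)} = \frac{3}{2}$ ($p{\left(j \right)} = - \frac{-1 - 5}{4} = \left(- \frac{1}{4}\right) \left(-6\right) = \frac{3}{2}$)
$q{\left(w \right)} = \frac{5 w}{2}$ ($q{\left(w \right)} = w \frac{3}{2} + w = \frac{3 w}{2} + w = \frac{5 w}{2}$)
$K \left(88 + q{\left(-7 \right)}\right) = - 118 \left(88 + \frac{5}{2} \left(-7\right)\right) = - 118 \left(88 - \frac{35}{2}\right) = \left(-118\right) \frac{141}{2} = -8319$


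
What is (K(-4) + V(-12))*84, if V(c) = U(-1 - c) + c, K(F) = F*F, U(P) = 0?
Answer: 336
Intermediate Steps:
K(F) = F**2
V(c) = c (V(c) = 0 + c = c)
(K(-4) + V(-12))*84 = ((-4)**2 - 12)*84 = (16 - 12)*84 = 4*84 = 336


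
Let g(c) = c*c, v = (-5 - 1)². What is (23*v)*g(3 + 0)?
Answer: 7452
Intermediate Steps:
v = 36 (v = (-6)² = 36)
g(c) = c²
(23*v)*g(3 + 0) = (23*36)*(3 + 0)² = 828*3² = 828*9 = 7452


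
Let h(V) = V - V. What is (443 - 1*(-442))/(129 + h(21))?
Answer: 295/43 ≈ 6.8605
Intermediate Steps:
h(V) = 0
(443 - 1*(-442))/(129 + h(21)) = (443 - 1*(-442))/(129 + 0) = (443 + 442)/129 = 885*(1/129) = 295/43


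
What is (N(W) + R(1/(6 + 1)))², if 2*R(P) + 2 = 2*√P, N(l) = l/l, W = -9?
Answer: ⅐ ≈ 0.14286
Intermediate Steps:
N(l) = 1
R(P) = -1 + √P (R(P) = -1 + (2*√P)/2 = -1 + √P)
(N(W) + R(1/(6 + 1)))² = (1 + (-1 + √(1/(6 + 1))))² = (1 + (-1 + √(1/7)))² = (1 + (-1 + √(⅐)))² = (1 + (-1 + √7/7))² = (√7/7)² = ⅐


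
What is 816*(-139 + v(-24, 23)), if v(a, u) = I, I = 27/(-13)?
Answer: -1496544/13 ≈ -1.1512e+5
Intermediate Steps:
I = -27/13 (I = 27*(-1/13) = -27/13 ≈ -2.0769)
v(a, u) = -27/13
816*(-139 + v(-24, 23)) = 816*(-139 - 27/13) = 816*(-1834/13) = -1496544/13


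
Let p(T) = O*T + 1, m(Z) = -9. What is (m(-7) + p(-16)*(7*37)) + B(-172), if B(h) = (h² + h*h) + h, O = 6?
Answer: 34382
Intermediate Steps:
p(T) = 1 + 6*T (p(T) = 6*T + 1 = 1 + 6*T)
B(h) = h + 2*h² (B(h) = (h² + h²) + h = 2*h² + h = h + 2*h²)
(m(-7) + p(-16)*(7*37)) + B(-172) = (-9 + (1 + 6*(-16))*(7*37)) - 172*(1 + 2*(-172)) = (-9 + (1 - 96)*259) - 172*(1 - 344) = (-9 - 95*259) - 172*(-343) = (-9 - 24605) + 58996 = -24614 + 58996 = 34382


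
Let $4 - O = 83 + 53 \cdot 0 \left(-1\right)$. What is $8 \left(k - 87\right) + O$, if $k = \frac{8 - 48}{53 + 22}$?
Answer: $- \frac{11689}{15} \approx -779.27$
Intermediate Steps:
$k = - \frac{8}{15}$ ($k = - \frac{40}{75} = \left(-40\right) \frac{1}{75} = - \frac{8}{15} \approx -0.53333$)
$O = -79$ ($O = 4 - \left(83 + 53 \cdot 0 \left(-1\right)\right) = 4 - \left(83 + 53 \cdot 0\right) = 4 - \left(83 + 0\right) = 4 - 83 = -79$)
$8 \left(k - 87\right) + O = 8 \left(- \frac{8}{15} - 87\right) - 79 = 8 \left(- \frac{1313}{15}\right) - 79 = - \frac{10504}{15} - 79 = - \frac{11689}{15}$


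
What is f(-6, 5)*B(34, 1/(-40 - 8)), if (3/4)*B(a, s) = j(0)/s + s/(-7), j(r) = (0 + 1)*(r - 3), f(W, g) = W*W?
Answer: 48385/7 ≈ 6912.1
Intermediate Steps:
f(W, g) = W²
j(r) = -3 + r (j(r) = 1*(-3 + r) = -3 + r)
B(a, s) = -4/s - 4*s/21 (B(a, s) = 4*((-3 + 0)/s + s/(-7))/3 = 4*(-3/s + s*(-⅐))/3 = 4*(-3/s - s/7)/3 = -4/s - 4*s/21)
f(-6, 5)*B(34, 1/(-40 - 8)) = (-6)²*(-4/(1/(-40 - 8)) - 4/(21*(-40 - 8))) = 36*(-4/(1/(-48)) - 4/21/(-48)) = 36*(-4/(-1/48) - 4/21*(-1/48)) = 36*(-4*(-48) + 1/252) = 36*(192 + 1/252) = 36*(48385/252) = 48385/7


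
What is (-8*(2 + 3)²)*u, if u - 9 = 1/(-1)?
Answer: -1600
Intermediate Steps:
u = 8 (u = 9 + 1/(-1) = 9 - 1 = 8)
(-8*(2 + 3)²)*u = -8*(2 + 3)²*8 = -8*5²*8 = -8*25*8 = -200*8 = -1600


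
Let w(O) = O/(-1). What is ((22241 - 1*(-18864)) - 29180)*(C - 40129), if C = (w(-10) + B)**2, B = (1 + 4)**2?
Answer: -463930200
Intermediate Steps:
w(O) = -O (w(O) = O*(-1) = -O)
B = 25 (B = 5**2 = 25)
C = 1225 (C = (-1*(-10) + 25)**2 = (10 + 25)**2 = 35**2 = 1225)
((22241 - 1*(-18864)) - 29180)*(C - 40129) = ((22241 - 1*(-18864)) - 29180)*(1225 - 40129) = ((22241 + 18864) - 29180)*(-38904) = (41105 - 29180)*(-38904) = 11925*(-38904) = -463930200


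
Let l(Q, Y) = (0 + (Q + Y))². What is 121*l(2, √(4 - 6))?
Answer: 242 + 484*I*√2 ≈ 242.0 + 684.48*I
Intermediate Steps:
l(Q, Y) = (Q + Y)²
121*l(2, √(4 - 6)) = 121*(2 + √(4 - 6))² = 121*(2 + √(-2))² = 121*(2 + I*√2)²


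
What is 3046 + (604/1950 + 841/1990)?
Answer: 1182284491/388050 ≈ 3046.7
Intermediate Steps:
3046 + (604/1950 + 841/1990) = 3046 + (604*(1/1950) + 841*(1/1990)) = 3046 + (302/975 + 841/1990) = 3046 + 284191/388050 = 1182284491/388050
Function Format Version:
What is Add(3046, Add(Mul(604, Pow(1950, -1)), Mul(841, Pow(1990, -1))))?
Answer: Rational(1182284491, 388050) ≈ 3046.7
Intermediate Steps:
Add(3046, Add(Mul(604, Pow(1950, -1)), Mul(841, Pow(1990, -1)))) = Add(3046, Add(Mul(604, Rational(1, 1950)), Mul(841, Rational(1, 1990)))) = Add(3046, Add(Rational(302, 975), Rational(841, 1990))) = Add(3046, Rational(284191, 388050)) = Rational(1182284491, 388050)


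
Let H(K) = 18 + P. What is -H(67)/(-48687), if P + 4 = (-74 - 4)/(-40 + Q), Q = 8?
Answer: 263/778992 ≈ 0.00033762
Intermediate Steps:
P = -25/16 (P = -4 + (-74 - 4)/(-40 + 8) = -4 - 78/(-32) = -4 - 78*(-1/32) = -4 + 39/16 = -25/16 ≈ -1.5625)
H(K) = 263/16 (H(K) = 18 - 25/16 = 263/16)
-H(67)/(-48687) = -263/(16*(-48687)) = -263*(-1)/(16*48687) = -1*(-263/778992) = 263/778992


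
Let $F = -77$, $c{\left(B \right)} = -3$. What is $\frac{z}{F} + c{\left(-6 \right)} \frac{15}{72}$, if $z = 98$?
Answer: $- \frac{167}{88} \approx -1.8977$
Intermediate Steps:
$\frac{z}{F} + c{\left(-6 \right)} \frac{15}{72} = \frac{98}{-77} - 3 \cdot \frac{15}{72} = 98 \left(- \frac{1}{77}\right) - 3 \cdot 15 \cdot \frac{1}{72} = - \frac{14}{11} - \frac{5}{8} = - \frac{167}{88}$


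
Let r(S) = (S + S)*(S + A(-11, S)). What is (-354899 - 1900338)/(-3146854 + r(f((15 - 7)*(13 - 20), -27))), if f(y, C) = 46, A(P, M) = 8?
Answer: 2255237/3141886 ≈ 0.71780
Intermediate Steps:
r(S) = 2*S*(8 + S) (r(S) = (S + S)*(S + 8) = (2*S)*(8 + S) = 2*S*(8 + S))
(-354899 - 1900338)/(-3146854 + r(f((15 - 7)*(13 - 20), -27))) = (-354899 - 1900338)/(-3146854 + 2*46*(8 + 46)) = -2255237/(-3146854 + 2*46*54) = -2255237/(-3146854 + 4968) = -2255237/(-3141886) = -2255237*(-1/3141886) = 2255237/3141886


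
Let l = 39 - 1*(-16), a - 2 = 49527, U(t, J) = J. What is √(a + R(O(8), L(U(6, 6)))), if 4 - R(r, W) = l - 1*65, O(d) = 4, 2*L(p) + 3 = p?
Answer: √49543 ≈ 222.58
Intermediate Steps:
a = 49529 (a = 2 + 49527 = 49529)
L(p) = -3/2 + p/2
l = 55 (l = 39 + 16 = 55)
R(r, W) = 14 (R(r, W) = 4 - (55 - 1*65) = 4 - (55 - 65) = 4 - 1*(-10) = 4 + 10 = 14)
√(a + R(O(8), L(U(6, 6)))) = √(49529 + 14) = √49543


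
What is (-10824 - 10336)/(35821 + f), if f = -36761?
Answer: 1058/47 ≈ 22.511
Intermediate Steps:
(-10824 - 10336)/(35821 + f) = (-10824 - 10336)/(35821 - 36761) = -21160/(-940) = -21160*(-1/940) = 1058/47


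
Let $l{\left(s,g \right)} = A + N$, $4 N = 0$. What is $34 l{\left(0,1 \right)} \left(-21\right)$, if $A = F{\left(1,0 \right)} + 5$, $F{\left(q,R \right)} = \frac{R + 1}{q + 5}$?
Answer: $-3689$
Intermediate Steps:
$F{\left(q,R \right)} = \frac{1 + R}{5 + q}$
$N = 0$ ($N = \frac{1}{4} \cdot 0 = 0$)
$A = \frac{31}{6}$ ($A = \frac{1 + 0}{5 + 1} + 5 = \frac{1}{6} \cdot 1 + 5 = \frac{1}{6} + 5 = \frac{31}{6} \approx 5.1667$)
$l{\left(s,g \right)} = \frac{31}{6}$ ($l{\left(s,g \right)} = \frac{31}{6} + 0 = \frac{31}{6}$)
$34 l{\left(0,1 \right)} \left(-21\right) = 34 \cdot \frac{31}{6} \left(-21\right) = \frac{527}{3} \left(-21\right) = -3689$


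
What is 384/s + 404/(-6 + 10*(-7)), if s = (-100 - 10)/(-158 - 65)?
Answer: 807949/1045 ≈ 773.16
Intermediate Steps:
s = 110/223 (s = -110/(-223) = -110*(-1/223) = 110/223 ≈ 0.49327)
384/s + 404/(-6 + 10*(-7)) = 384/(110/223) + 404/(-6 + 10*(-7)) = 384*(223/110) + 404/(-6 - 70) = 42816/55 + 404/(-76) = 42816/55 + 404*(-1/76) = 42816/55 - 101/19 = 807949/1045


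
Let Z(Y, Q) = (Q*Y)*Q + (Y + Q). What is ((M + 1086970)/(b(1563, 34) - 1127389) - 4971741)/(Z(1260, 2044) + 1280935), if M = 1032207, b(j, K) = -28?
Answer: -5605227442174/5936395722733783 ≈ -0.00094421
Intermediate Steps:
Z(Y, Q) = Q + Y + Y*Q² (Z(Y, Q) = Y*Q² + (Q + Y) = Q + Y + Y*Q²)
((M + 1086970)/(b(1563, 34) - 1127389) - 4971741)/(Z(1260, 2044) + 1280935) = ((1032207 + 1086970)/(-28 - 1127389) - 4971741)/((2044 + 1260 + 1260*2044²) + 1280935) = (2119177/(-1127417) - 4971741)/((2044 + 1260 + 1260*4177936) + 1280935) = (2119177*(-1/1127417) - 4971741)/((2044 + 1260 + 5264199360) + 1280935) = (-2119177/1127417 - 4971741)/(5264202664 + 1280935) = -5605227442174/1127417/5265483599 = -5605227442174/1127417*1/5265483599 = -5605227442174/5936395722733783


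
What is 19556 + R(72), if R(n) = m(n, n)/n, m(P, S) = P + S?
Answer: 19558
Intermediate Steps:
R(n) = 2 (R(n) = (n + n)/n = (2*n)/n = 2)
19556 + R(72) = 19556 + 2 = 19558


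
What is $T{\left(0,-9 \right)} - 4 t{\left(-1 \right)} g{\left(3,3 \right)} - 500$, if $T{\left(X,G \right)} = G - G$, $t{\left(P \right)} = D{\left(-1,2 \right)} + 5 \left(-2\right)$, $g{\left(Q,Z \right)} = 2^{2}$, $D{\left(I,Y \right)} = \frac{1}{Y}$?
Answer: $-500$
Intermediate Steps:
$g{\left(Q,Z \right)} = 4$
$t{\left(P \right)} = - \frac{19}{2}$ ($t{\left(P \right)} = \frac{1}{2} + 5 \left(-2\right) = \frac{1}{2} - 10 = - \frac{19}{2}$)
$T{\left(X,G \right)} = 0$
$T{\left(0,-9 \right)} - 4 t{\left(-1 \right)} g{\left(3,3 \right)} - 500 = 0 \left(-4\right) \left(- \frac{19}{2}\right) 4 - 500 = 0 \cdot 38 \cdot 4 - 500 = 0 \cdot 152 - 500 = 0 - 500 = -500$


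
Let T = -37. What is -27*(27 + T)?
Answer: 270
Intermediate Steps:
-27*(27 + T) = -27*(27 - 37) = -27*(-10) = 270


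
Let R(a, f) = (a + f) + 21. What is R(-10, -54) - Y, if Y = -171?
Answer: 128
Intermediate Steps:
R(a, f) = 21 + a + f
R(-10, -54) - Y = (21 - 10 - 54) - 1*(-171) = -43 + 171 = 128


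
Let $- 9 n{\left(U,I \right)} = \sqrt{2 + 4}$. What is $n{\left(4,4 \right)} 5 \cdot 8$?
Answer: $- \frac{40 \sqrt{6}}{9} \approx -10.887$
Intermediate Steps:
$n{\left(U,I \right)} = - \frac{\sqrt{6}}{9}$ ($n{\left(U,I \right)} = - \frac{\sqrt{2 + 4}}{9} = - \frac{\sqrt{6}}{9}$)
$n{\left(4,4 \right)} 5 \cdot 8 = - \frac{\sqrt{6}}{9} \cdot 5 \cdot 8 = - \frac{5 \sqrt{6}}{9} \cdot 8 = - \frac{40 \sqrt{6}}{9}$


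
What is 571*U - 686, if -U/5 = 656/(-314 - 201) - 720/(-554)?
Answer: -21678114/28531 ≈ -759.81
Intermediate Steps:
U = -3688/28531 (U = -5*(656/(-314 - 201) - 720/(-554)) = -5*(656/(-515) - 720*(-1/554)) = -5*(656*(-1/515) + 360/277) = -5*(-656/515 + 360/277) = -5*3688/142655 = -3688/28531 ≈ -0.12926)
571*U - 686 = 571*(-3688/28531) - 686 = -2105848/28531 - 686 = -21678114/28531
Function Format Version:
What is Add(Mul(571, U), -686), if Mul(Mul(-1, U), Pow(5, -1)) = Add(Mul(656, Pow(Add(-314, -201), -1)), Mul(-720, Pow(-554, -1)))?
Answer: Rational(-21678114, 28531) ≈ -759.81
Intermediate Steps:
U = Rational(-3688, 28531) (U = Mul(-5, Add(Mul(656, Pow(Add(-314, -201), -1)), Mul(-720, Pow(-554, -1)))) = Mul(-5, Add(Mul(656, Pow(-515, -1)), Mul(-720, Rational(-1, 554)))) = Mul(-5, Add(Mul(656, Rational(-1, 515)), Rational(360, 277))) = Mul(-5, Add(Rational(-656, 515), Rational(360, 277))) = Mul(-5, Rational(3688, 142655)) = Rational(-3688, 28531) ≈ -0.12926)
Add(Mul(571, U), -686) = Add(Mul(571, Rational(-3688, 28531)), -686) = Add(Rational(-2105848, 28531), -686) = Rational(-21678114, 28531)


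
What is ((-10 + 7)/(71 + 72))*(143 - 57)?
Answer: -258/143 ≈ -1.8042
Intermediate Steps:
((-10 + 7)/(71 + 72))*(143 - 57) = -3/143*86 = -258/143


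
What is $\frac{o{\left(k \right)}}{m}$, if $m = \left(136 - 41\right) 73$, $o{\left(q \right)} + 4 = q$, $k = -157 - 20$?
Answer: $- \frac{181}{6935} \approx -0.0261$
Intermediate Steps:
$k = -177$
$o{\left(q \right)} = -4 + q$
$m = 6935$ ($m = 95 \cdot 73 = 6935$)
$\frac{o{\left(k \right)}}{m} = \frac{-4 - 177}{6935} = \left(-181\right) \frac{1}{6935} = - \frac{181}{6935}$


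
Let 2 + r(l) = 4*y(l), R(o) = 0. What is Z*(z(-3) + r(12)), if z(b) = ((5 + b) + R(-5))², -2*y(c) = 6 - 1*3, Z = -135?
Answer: 540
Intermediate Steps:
y(c) = -3/2 (y(c) = -(6 - 1*3)/2 = -(6 - 3)/2 = -½*3 = -3/2)
z(b) = (5 + b)² (z(b) = ((5 + b) + 0)² = (5 + b)²)
r(l) = -8 (r(l) = -2 + 4*(-3/2) = -2 - 6 = -8)
Z*(z(-3) + r(12)) = -135*((5 - 3)² - 8) = -135*(2² - 8) = -135*(4 - 8) = -135*(-4) = 540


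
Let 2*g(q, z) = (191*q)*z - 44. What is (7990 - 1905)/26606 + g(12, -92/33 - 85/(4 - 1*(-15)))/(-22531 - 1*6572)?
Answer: 83408890259/161831713362 ≈ 0.51540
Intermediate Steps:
g(q, z) = -22 + 191*q*z/2 (g(q, z) = ((191*q)*z - 44)/2 = (191*q*z - 44)/2 = (-44 + 191*q*z)/2 = -22 + 191*q*z/2)
(7990 - 1905)/26606 + g(12, -92/33 - 85/(4 - 1*(-15)))/(-22531 - 1*6572) = (7990 - 1905)/26606 + (-22 + (191/2)*12*(-92/33 - 85/(4 - 1*(-15))))/(-22531 - 1*6572) = 6085*(1/26606) + (-22 + (191/2)*12*(-92*1/33 - 85/(4 + 15)))/(-22531 - 6572) = 6085/26606 + (-22 + (191/2)*12*(-92/33 - 85/19))/(-29103) = 6085/26606 + (-22 + (191/2)*12*(-92/33 - 85*1/19))*(-1/29103) = 6085/26606 + (-22 + (191/2)*12*(-92/33 - 85/19))*(-1/29103) = 6085/26606 + (-22 + (191/2)*12*(-4553/627))*(-1/29103) = 6085/26606 + (-22 - 1739246/209)*(-1/29103) = 6085/26606 - 1743844/209*(-1/29103) = 6085/26606 + 1743844/6082527 = 83408890259/161831713362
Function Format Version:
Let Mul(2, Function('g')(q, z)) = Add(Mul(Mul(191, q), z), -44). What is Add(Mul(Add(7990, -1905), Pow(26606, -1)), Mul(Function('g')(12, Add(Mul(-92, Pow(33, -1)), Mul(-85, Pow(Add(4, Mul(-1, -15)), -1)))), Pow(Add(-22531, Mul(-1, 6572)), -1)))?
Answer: Rational(83408890259, 161831713362) ≈ 0.51540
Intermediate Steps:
Function('g')(q, z) = Add(-22, Mul(Rational(191, 2), q, z)) (Function('g')(q, z) = Mul(Rational(1, 2), Add(Mul(Mul(191, q), z), -44)) = Mul(Rational(1, 2), Add(Mul(191, q, z), -44)) = Mul(Rational(1, 2), Add(-44, Mul(191, q, z))) = Add(-22, Mul(Rational(191, 2), q, z)))
Add(Mul(Add(7990, -1905), Pow(26606, -1)), Mul(Function('g')(12, Add(Mul(-92, Pow(33, -1)), Mul(-85, Pow(Add(4, Mul(-1, -15)), -1)))), Pow(Add(-22531, Mul(-1, 6572)), -1))) = Add(Mul(Add(7990, -1905), Pow(26606, -1)), Mul(Add(-22, Mul(Rational(191, 2), 12, Add(Mul(-92, Pow(33, -1)), Mul(-85, Pow(Add(4, Mul(-1, -15)), -1))))), Pow(Add(-22531, Mul(-1, 6572)), -1))) = Add(Mul(6085, Rational(1, 26606)), Mul(Add(-22, Mul(Rational(191, 2), 12, Add(Mul(-92, Rational(1, 33)), Mul(-85, Pow(Add(4, 15), -1))))), Pow(Add(-22531, -6572), -1))) = Add(Rational(6085, 26606), Mul(Add(-22, Mul(Rational(191, 2), 12, Add(Rational(-92, 33), Mul(-85, Pow(19, -1))))), Pow(-29103, -1))) = Add(Rational(6085, 26606), Mul(Add(-22, Mul(Rational(191, 2), 12, Add(Rational(-92, 33), Mul(-85, Rational(1, 19))))), Rational(-1, 29103))) = Add(Rational(6085, 26606), Mul(Add(-22, Mul(Rational(191, 2), 12, Add(Rational(-92, 33), Rational(-85, 19)))), Rational(-1, 29103))) = Add(Rational(6085, 26606), Mul(Add(-22, Mul(Rational(191, 2), 12, Rational(-4553, 627))), Rational(-1, 29103))) = Add(Rational(6085, 26606), Mul(Add(-22, Rational(-1739246, 209)), Rational(-1, 29103))) = Add(Rational(6085, 26606), Mul(Rational(-1743844, 209), Rational(-1, 29103))) = Add(Rational(6085, 26606), Rational(1743844, 6082527)) = Rational(83408890259, 161831713362)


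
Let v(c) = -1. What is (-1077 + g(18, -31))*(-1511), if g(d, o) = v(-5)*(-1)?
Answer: 1625836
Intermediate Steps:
g(d, o) = 1 (g(d, o) = -1*(-1) = 1)
(-1077 + g(18, -31))*(-1511) = (-1077 + 1)*(-1511) = -1076*(-1511) = 1625836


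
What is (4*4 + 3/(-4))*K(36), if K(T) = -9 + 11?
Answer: 61/2 ≈ 30.500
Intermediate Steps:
K(T) = 2
(4*4 + 3/(-4))*K(36) = (4*4 + 3/(-4))*2 = (16 + 3*(-¼))*2 = (16 - ¾)*2 = (61/4)*2 = 61/2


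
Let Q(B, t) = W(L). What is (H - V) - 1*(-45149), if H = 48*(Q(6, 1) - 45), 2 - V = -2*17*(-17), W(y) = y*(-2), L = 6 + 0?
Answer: 42989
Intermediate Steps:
L = 6
W(y) = -2*y
Q(B, t) = -12 (Q(B, t) = -2*6 = -12)
V = -576 (V = 2 - (-2*17)*(-17) = 2 - (-34)*(-17) = 2 - 1*578 = 2 - 578 = -576)
H = -2736 (H = 48*(-12 - 45) = 48*(-57) = -2736)
(H - V) - 1*(-45149) = (-2736 - 1*(-576)) - 1*(-45149) = (-2736 + 576) + 45149 = -2160 + 45149 = 42989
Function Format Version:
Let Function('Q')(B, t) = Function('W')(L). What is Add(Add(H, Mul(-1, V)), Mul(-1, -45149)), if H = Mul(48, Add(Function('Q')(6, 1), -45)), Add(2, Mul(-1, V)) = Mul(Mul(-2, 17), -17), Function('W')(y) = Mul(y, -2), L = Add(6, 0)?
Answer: 42989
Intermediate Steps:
L = 6
Function('W')(y) = Mul(-2, y)
Function('Q')(B, t) = -12 (Function('Q')(B, t) = Mul(-2, 6) = -12)
V = -576 (V = Add(2, Mul(-1, Mul(Mul(-2, 17), -17))) = Add(2, Mul(-1, Mul(-34, -17))) = Add(2, Mul(-1, 578)) = Add(2, -578) = -576)
H = -2736 (H = Mul(48, Add(-12, -45)) = Mul(48, -57) = -2736)
Add(Add(H, Mul(-1, V)), Mul(-1, -45149)) = Add(Add(-2736, Mul(-1, -576)), Mul(-1, -45149)) = Add(Add(-2736, 576), 45149) = Add(-2160, 45149) = 42989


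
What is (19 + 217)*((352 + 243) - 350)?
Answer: 57820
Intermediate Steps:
(19 + 217)*((352 + 243) - 350) = 236*(595 - 350) = 236*245 = 57820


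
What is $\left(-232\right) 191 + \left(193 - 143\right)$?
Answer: $-44262$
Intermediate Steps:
$\left(-232\right) 191 + \left(193 - 143\right) = -44312 + \left(193 - 143\right) = -44312 + 50 = -44262$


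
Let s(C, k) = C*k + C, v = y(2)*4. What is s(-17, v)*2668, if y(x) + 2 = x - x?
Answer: 317492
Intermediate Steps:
y(x) = -2 (y(x) = -2 + (x - x) = -2 + 0 = -2)
v = -8 (v = -2*4 = -8)
s(C, k) = C + C*k
s(-17, v)*2668 = -17*(1 - 8)*2668 = -17*(-7)*2668 = 119*2668 = 317492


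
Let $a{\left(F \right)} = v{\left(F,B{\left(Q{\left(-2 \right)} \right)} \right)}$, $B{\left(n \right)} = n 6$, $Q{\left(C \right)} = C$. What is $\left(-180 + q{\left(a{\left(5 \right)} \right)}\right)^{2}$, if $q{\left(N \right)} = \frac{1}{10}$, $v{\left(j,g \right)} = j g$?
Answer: $\frac{3236401}{100} \approx 32364.0$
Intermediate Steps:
$B{\left(n \right)} = 6 n$
$v{\left(j,g \right)} = g j$
$a{\left(F \right)} = - 12 F$ ($a{\left(F \right)} = 6 \left(-2\right) F = - 12 F$)
$q{\left(N \right)} = \frac{1}{10}$
$\left(-180 + q{\left(a{\left(5 \right)} \right)}\right)^{2} = \left(-180 + \frac{1}{10}\right)^{2} = \left(- \frac{1799}{10}\right)^{2} = \frac{3236401}{100}$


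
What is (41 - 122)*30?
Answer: -2430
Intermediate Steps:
(41 - 122)*30 = -81*30 = -2430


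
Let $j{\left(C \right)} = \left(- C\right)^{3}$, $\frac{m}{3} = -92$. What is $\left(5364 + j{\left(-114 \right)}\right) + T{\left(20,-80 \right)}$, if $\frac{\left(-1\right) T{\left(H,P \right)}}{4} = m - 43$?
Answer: $1488184$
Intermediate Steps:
$m = -276$ ($m = 3 \left(-92\right) = -276$)
$T{\left(H,P \right)} = 1276$ ($T{\left(H,P \right)} = - 4 \left(-276 - 43\right) = \left(-4\right) \left(-319\right) = 1276$)
$j{\left(C \right)} = - C^{3}$
$\left(5364 + j{\left(-114 \right)}\right) + T{\left(20,-80 \right)} = \left(5364 - \left(-114\right)^{3}\right) + 1276 = \left(5364 - -1481544\right) + 1276 = \left(5364 + 1481544\right) + 1276 = 1486908 + 1276 = 1488184$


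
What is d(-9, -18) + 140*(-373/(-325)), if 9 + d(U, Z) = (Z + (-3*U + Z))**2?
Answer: 15124/65 ≈ 232.68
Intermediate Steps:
d(U, Z) = -9 + (-3*U + 2*Z)**2 (d(U, Z) = -9 + (Z + (-3*U + Z))**2 = -9 + (Z + (Z - 3*U))**2 = -9 + (-3*U + 2*Z)**2)
d(-9, -18) + 140*(-373/(-325)) = (-9 + (-2*(-18) + 3*(-9))**2) + 140*(-373/(-325)) = (-9 + (36 - 27)**2) + 140*(-373*(-1/325)) = (-9 + 9**2) + 140*(373/325) = (-9 + 81) + 10444/65 = 72 + 10444/65 = 15124/65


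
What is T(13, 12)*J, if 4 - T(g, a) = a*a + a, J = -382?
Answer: 58064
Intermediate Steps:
T(g, a) = 4 - a - a**2 (T(g, a) = 4 - (a*a + a) = 4 - (a**2 + a) = 4 - (a + a**2) = 4 + (-a - a**2) = 4 - a - a**2)
T(13, 12)*J = (4 - 1*12 - 1*12**2)*(-382) = (4 - 12 - 1*144)*(-382) = (4 - 12 - 144)*(-382) = -152*(-382) = 58064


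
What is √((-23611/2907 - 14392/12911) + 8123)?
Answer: √1269958834383767218/12510759 ≈ 90.076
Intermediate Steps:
√((-23611/2907 - 14392/12911) + 8123) = √(-346679165/37532277 + 8123) = √(304528006906/37532277) = √1269958834383767218/12510759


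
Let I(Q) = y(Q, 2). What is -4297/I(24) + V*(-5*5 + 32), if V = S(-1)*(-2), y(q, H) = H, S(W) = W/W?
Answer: -4325/2 ≈ -2162.5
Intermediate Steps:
S(W) = 1
I(Q) = 2
V = -2 (V = 1*(-2) = -2)
-4297/I(24) + V*(-5*5 + 32) = -4297/2 - 2*(-5*5 + 32) = -4297*½ - 2*(-25 + 32) = -4297/2 - 2*7 = -4297/2 - 14 = -4325/2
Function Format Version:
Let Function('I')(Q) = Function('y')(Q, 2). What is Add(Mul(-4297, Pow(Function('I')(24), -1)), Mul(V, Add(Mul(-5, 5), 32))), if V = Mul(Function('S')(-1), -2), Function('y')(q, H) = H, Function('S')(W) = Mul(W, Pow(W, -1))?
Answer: Rational(-4325, 2) ≈ -2162.5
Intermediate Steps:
Function('S')(W) = 1
Function('I')(Q) = 2
V = -2 (V = Mul(1, -2) = -2)
Add(Mul(-4297, Pow(Function('I')(24), -1)), Mul(V, Add(Mul(-5, 5), 32))) = Add(Mul(-4297, Pow(2, -1)), Mul(-2, Add(Mul(-5, 5), 32))) = Add(Mul(-4297, Rational(1, 2)), Mul(-2, Add(-25, 32))) = Add(Rational(-4297, 2), Mul(-2, 7)) = Add(Rational(-4297, 2), -14) = Rational(-4325, 2)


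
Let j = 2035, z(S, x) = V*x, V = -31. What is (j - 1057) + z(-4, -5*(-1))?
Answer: 823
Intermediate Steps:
z(S, x) = -31*x
(j - 1057) + z(-4, -5*(-1)) = (2035 - 1057) - (-155)*(-1) = 978 - 31*5 = 978 - 155 = 823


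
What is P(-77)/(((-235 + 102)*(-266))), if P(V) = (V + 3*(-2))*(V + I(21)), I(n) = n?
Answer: 332/2527 ≈ 0.13138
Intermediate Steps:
P(V) = (-6 + V)*(21 + V) (P(V) = (V + 3*(-2))*(V + 21) = (V - 6)*(21 + V) = (-6 + V)*(21 + V))
P(-77)/(((-235 + 102)*(-266))) = (-126 + (-77)² + 15*(-77))/(((-235 + 102)*(-266))) = (-126 + 5929 - 1155)/((-133*(-266))) = 4648/35378 = 4648*(1/35378) = 332/2527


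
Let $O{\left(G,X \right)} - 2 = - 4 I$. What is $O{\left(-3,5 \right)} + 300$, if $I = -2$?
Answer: $310$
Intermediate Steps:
$O{\left(G,X \right)} = 10$ ($O{\left(G,X \right)} = 2 - -8 = 2 + 8 = 10$)
$O{\left(-3,5 \right)} + 300 = 10 + 300 = 310$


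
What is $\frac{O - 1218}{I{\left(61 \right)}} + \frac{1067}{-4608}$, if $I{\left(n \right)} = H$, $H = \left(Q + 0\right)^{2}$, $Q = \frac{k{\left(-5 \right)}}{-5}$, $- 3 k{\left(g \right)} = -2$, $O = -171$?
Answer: $- \frac{360029867}{4608} \approx -78132.0$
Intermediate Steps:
$k{\left(g \right)} = \frac{2}{3}$ ($k{\left(g \right)} = \left(- \frac{1}{3}\right) \left(-2\right) = \frac{2}{3}$)
$Q = - \frac{2}{15}$ ($Q = \frac{2}{3 \left(-5\right)} = \frac{2}{3} \left(- \frac{1}{5}\right) = - \frac{2}{15} \approx -0.13333$)
$H = \frac{4}{225}$ ($H = \left(- \frac{2}{15} + 0\right)^{2} = \left(- \frac{2}{15}\right)^{2} = \frac{4}{225} \approx 0.017778$)
$I{\left(n \right)} = \frac{4}{225}$
$\frac{O - 1218}{I{\left(61 \right)}} + \frac{1067}{-4608} = \frac{-171 - 1218}{\frac{4}{225}} + \frac{1067}{-4608} = \left(-1389\right) \frac{225}{4} + 1067 \left(- \frac{1}{4608}\right) = - \frac{312525}{4} - \frac{1067}{4608} = - \frac{360029867}{4608}$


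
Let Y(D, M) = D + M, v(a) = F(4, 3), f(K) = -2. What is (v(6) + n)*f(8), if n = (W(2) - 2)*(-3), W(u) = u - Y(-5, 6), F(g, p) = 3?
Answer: -12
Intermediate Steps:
v(a) = 3
W(u) = -1 + u (W(u) = u - (-5 + 6) = u - 1*1 = u - 1 = -1 + u)
n = 3 (n = ((-1 + 2) - 2)*(-3) = (1 - 2)*(-3) = -1*(-3) = 3)
(v(6) + n)*f(8) = (3 + 3)*(-2) = 6*(-2) = -12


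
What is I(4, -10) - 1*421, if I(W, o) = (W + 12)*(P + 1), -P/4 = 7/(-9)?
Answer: -3197/9 ≈ -355.22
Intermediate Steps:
P = 28/9 (P = -28/(-9) = -28*(-1)/9 = -4*(-7/9) = 28/9 ≈ 3.1111)
I(W, o) = 148/3 + 37*W/9 (I(W, o) = (W + 12)*(28/9 + 1) = (12 + W)*(37/9) = 148/3 + 37*W/9)
I(4, -10) - 1*421 = (148/3 + (37/9)*4) - 1*421 = (148/3 + 148/9) - 421 = 592/9 - 421 = -3197/9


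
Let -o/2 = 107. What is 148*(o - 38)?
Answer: -37296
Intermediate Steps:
o = -214 (o = -2*107 = -214)
148*(o - 38) = 148*(-214 - 38) = 148*(-252) = -37296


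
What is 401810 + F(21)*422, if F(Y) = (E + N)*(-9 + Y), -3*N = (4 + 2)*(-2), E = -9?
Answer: 376490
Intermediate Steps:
N = 4 (N = -(4 + 2)*(-2)/3 = -2*(-2) = -1/3*(-12) = 4)
F(Y) = 45 - 5*Y (F(Y) = (-9 + 4)*(-9 + Y) = -5*(-9 + Y) = 45 - 5*Y)
401810 + F(21)*422 = 401810 + (45 - 5*21)*422 = 401810 + (45 - 105)*422 = 401810 - 60*422 = 401810 - 25320 = 376490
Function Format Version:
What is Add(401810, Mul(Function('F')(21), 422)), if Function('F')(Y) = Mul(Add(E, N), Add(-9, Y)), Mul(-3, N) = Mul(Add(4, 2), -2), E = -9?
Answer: 376490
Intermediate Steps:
N = 4 (N = Mul(Rational(-1, 3), Mul(Add(4, 2), -2)) = Mul(Rational(-1, 3), Mul(6, -2)) = Mul(Rational(-1, 3), -12) = 4)
Function('F')(Y) = Add(45, Mul(-5, Y)) (Function('F')(Y) = Mul(Add(-9, 4), Add(-9, Y)) = Mul(-5, Add(-9, Y)) = Add(45, Mul(-5, Y)))
Add(401810, Mul(Function('F')(21), 422)) = Add(401810, Mul(Add(45, Mul(-5, 21)), 422)) = Add(401810, Mul(Add(45, -105), 422)) = Add(401810, Mul(-60, 422)) = Add(401810, -25320) = 376490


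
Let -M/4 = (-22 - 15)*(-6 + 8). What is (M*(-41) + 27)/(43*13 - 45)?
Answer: -12109/514 ≈ -23.558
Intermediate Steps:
M = 296 (M = -4*(-22 - 15)*(-6 + 8) = -(-148)*2 = -4*(-74) = 296)
(M*(-41) + 27)/(43*13 - 45) = (296*(-41) + 27)/(43*13 - 45) = (-12136 + 27)/(559 - 45) = -12109/514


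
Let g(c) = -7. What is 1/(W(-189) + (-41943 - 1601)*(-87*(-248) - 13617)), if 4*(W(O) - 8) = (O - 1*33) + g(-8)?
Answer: -4/1386266981 ≈ -2.8854e-9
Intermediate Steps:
W(O) = -2 + O/4 (W(O) = 8 + ((O - 1*33) - 7)/4 = 8 + ((O - 33) - 7)/4 = 8 + ((-33 + O) - 7)/4 = 8 + (-40 + O)/4 = 8 + (-10 + O/4) = -2 + O/4)
1/(W(-189) + (-41943 - 1601)*(-87*(-248) - 13617)) = 1/((-2 + (1/4)*(-189)) + (-41943 - 1601)*(-87*(-248) - 13617)) = 1/((-2 - 189/4) - 43544*(21576 - 13617)) = 1/(-197/4 - 43544*7959) = 1/(-197/4 - 346566696) = 1/(-1386266981/4) = -4/1386266981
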